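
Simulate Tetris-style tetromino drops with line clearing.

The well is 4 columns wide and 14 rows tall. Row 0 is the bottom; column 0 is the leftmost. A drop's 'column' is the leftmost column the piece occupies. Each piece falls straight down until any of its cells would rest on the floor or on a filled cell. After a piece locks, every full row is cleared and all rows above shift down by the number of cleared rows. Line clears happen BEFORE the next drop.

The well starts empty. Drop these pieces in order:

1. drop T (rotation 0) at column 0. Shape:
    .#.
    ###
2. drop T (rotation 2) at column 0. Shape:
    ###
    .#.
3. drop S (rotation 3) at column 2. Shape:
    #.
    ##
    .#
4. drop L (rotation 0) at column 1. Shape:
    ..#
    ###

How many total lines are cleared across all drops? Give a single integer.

Drop 1: T rot0 at col 0 lands with bottom-row=0; cleared 0 line(s) (total 0); column heights now [1 2 1 0], max=2
Drop 2: T rot2 at col 0 lands with bottom-row=2; cleared 0 line(s) (total 0); column heights now [4 4 4 0], max=4
Drop 3: S rot3 at col 2 lands with bottom-row=3; cleared 1 line(s) (total 1); column heights now [1 3 5 4], max=5
Drop 4: L rot0 at col 1 lands with bottom-row=5; cleared 0 line(s) (total 1); column heights now [1 6 6 7], max=7

Answer: 1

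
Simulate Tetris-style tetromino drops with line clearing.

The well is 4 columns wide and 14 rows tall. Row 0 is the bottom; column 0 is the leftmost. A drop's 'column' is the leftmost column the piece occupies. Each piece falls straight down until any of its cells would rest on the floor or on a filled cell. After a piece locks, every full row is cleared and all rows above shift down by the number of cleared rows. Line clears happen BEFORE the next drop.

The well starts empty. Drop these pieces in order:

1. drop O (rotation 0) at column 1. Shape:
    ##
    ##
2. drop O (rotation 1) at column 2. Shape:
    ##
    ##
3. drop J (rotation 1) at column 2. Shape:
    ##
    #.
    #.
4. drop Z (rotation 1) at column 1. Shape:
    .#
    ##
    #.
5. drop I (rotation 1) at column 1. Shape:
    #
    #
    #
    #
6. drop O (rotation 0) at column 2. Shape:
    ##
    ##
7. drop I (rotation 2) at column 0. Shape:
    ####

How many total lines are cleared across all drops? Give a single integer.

Drop 1: O rot0 at col 1 lands with bottom-row=0; cleared 0 line(s) (total 0); column heights now [0 2 2 0], max=2
Drop 2: O rot1 at col 2 lands with bottom-row=2; cleared 0 line(s) (total 0); column heights now [0 2 4 4], max=4
Drop 3: J rot1 at col 2 lands with bottom-row=4; cleared 0 line(s) (total 0); column heights now [0 2 7 7], max=7
Drop 4: Z rot1 at col 1 lands with bottom-row=6; cleared 0 line(s) (total 0); column heights now [0 8 9 7], max=9
Drop 5: I rot1 at col 1 lands with bottom-row=8; cleared 0 line(s) (total 0); column heights now [0 12 9 7], max=12
Drop 6: O rot0 at col 2 lands with bottom-row=9; cleared 0 line(s) (total 0); column heights now [0 12 11 11], max=12
Drop 7: I rot2 at col 0 lands with bottom-row=12; cleared 1 line(s) (total 1); column heights now [0 12 11 11], max=12

Answer: 1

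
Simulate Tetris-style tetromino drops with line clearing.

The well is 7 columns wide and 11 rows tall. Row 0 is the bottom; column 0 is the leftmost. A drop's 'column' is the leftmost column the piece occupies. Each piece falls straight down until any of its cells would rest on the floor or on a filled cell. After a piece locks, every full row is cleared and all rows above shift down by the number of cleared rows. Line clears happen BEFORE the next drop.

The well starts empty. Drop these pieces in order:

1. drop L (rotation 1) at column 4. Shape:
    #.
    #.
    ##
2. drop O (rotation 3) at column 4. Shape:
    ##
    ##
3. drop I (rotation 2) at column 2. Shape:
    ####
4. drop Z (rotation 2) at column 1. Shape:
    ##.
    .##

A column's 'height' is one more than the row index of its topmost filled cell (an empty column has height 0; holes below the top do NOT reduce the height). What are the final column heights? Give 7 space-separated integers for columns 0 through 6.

Answer: 0 8 8 7 6 6 0

Derivation:
Drop 1: L rot1 at col 4 lands with bottom-row=0; cleared 0 line(s) (total 0); column heights now [0 0 0 0 3 1 0], max=3
Drop 2: O rot3 at col 4 lands with bottom-row=3; cleared 0 line(s) (total 0); column heights now [0 0 0 0 5 5 0], max=5
Drop 3: I rot2 at col 2 lands with bottom-row=5; cleared 0 line(s) (total 0); column heights now [0 0 6 6 6 6 0], max=6
Drop 4: Z rot2 at col 1 lands with bottom-row=6; cleared 0 line(s) (total 0); column heights now [0 8 8 7 6 6 0], max=8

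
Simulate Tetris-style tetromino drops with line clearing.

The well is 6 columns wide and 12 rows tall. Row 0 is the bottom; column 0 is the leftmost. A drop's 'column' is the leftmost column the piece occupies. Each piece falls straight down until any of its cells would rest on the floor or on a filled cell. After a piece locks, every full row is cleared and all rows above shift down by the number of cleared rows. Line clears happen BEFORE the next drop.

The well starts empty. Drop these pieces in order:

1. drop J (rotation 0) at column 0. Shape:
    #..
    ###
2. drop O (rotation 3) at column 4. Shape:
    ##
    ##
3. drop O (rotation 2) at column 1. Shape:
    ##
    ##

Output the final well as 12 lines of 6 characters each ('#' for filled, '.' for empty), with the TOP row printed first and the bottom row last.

Drop 1: J rot0 at col 0 lands with bottom-row=0; cleared 0 line(s) (total 0); column heights now [2 1 1 0 0 0], max=2
Drop 2: O rot3 at col 4 lands with bottom-row=0; cleared 0 line(s) (total 0); column heights now [2 1 1 0 2 2], max=2
Drop 3: O rot2 at col 1 lands with bottom-row=1; cleared 0 line(s) (total 0); column heights now [2 3 3 0 2 2], max=3

Answer: ......
......
......
......
......
......
......
......
......
.##...
###.##
###.##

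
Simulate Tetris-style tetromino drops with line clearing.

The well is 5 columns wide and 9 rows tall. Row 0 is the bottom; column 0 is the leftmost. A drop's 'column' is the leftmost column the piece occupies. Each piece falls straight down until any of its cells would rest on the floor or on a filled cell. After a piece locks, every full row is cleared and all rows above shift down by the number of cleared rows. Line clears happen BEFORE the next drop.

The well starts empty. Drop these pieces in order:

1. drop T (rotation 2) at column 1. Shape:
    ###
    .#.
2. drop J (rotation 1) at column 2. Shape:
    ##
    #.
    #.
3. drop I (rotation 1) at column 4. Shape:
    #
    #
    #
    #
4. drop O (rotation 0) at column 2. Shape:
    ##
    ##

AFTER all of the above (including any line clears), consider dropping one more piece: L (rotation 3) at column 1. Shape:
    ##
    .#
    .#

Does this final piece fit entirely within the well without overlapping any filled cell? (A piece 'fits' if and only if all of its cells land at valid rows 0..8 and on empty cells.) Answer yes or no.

Drop 1: T rot2 at col 1 lands with bottom-row=0; cleared 0 line(s) (total 0); column heights now [0 2 2 2 0], max=2
Drop 2: J rot1 at col 2 lands with bottom-row=2; cleared 0 line(s) (total 0); column heights now [0 2 5 5 0], max=5
Drop 3: I rot1 at col 4 lands with bottom-row=0; cleared 0 line(s) (total 0); column heights now [0 2 5 5 4], max=5
Drop 4: O rot0 at col 2 lands with bottom-row=5; cleared 0 line(s) (total 0); column heights now [0 2 7 7 4], max=7
Test piece L rot3 at col 1 (width 2): heights before test = [0 2 7 7 4]; fits = False

Answer: no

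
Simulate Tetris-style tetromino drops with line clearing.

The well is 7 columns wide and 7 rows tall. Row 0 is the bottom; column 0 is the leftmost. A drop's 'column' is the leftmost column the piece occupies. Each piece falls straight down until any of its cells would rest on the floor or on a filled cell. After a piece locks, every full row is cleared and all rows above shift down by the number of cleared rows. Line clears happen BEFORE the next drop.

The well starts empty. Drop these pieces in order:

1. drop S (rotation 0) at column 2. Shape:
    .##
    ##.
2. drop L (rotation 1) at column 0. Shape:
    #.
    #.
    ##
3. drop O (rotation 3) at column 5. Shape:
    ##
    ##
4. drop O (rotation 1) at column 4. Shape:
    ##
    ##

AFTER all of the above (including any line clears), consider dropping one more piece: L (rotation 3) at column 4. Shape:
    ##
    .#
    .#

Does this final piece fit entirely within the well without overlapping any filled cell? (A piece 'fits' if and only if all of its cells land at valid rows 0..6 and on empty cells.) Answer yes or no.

Drop 1: S rot0 at col 2 lands with bottom-row=0; cleared 0 line(s) (total 0); column heights now [0 0 1 2 2 0 0], max=2
Drop 2: L rot1 at col 0 lands with bottom-row=0; cleared 0 line(s) (total 0); column heights now [3 1 1 2 2 0 0], max=3
Drop 3: O rot3 at col 5 lands with bottom-row=0; cleared 0 line(s) (total 0); column heights now [3 1 1 2 2 2 2], max=3
Drop 4: O rot1 at col 4 lands with bottom-row=2; cleared 0 line(s) (total 0); column heights now [3 1 1 2 4 4 2], max=4
Test piece L rot3 at col 4 (width 2): heights before test = [3 1 1 2 4 4 2]; fits = True

Answer: yes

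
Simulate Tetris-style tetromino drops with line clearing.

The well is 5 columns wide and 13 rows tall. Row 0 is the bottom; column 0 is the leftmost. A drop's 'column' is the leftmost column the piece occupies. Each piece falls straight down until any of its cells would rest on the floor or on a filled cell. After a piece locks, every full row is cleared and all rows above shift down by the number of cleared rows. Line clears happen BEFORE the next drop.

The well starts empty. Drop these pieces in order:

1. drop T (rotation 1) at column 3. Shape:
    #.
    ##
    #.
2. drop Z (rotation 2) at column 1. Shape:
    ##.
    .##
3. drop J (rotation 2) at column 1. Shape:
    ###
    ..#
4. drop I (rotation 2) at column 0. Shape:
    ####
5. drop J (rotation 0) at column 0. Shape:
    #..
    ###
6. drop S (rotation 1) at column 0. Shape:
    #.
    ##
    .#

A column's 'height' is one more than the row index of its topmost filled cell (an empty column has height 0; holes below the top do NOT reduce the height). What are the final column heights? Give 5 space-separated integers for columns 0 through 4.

Answer: 11 10 8 7 2

Derivation:
Drop 1: T rot1 at col 3 lands with bottom-row=0; cleared 0 line(s) (total 0); column heights now [0 0 0 3 2], max=3
Drop 2: Z rot2 at col 1 lands with bottom-row=3; cleared 0 line(s) (total 0); column heights now [0 5 5 4 2], max=5
Drop 3: J rot2 at col 1 lands with bottom-row=4; cleared 0 line(s) (total 0); column heights now [0 6 6 6 2], max=6
Drop 4: I rot2 at col 0 lands with bottom-row=6; cleared 0 line(s) (total 0); column heights now [7 7 7 7 2], max=7
Drop 5: J rot0 at col 0 lands with bottom-row=7; cleared 0 line(s) (total 0); column heights now [9 8 8 7 2], max=9
Drop 6: S rot1 at col 0 lands with bottom-row=8; cleared 0 line(s) (total 0); column heights now [11 10 8 7 2], max=11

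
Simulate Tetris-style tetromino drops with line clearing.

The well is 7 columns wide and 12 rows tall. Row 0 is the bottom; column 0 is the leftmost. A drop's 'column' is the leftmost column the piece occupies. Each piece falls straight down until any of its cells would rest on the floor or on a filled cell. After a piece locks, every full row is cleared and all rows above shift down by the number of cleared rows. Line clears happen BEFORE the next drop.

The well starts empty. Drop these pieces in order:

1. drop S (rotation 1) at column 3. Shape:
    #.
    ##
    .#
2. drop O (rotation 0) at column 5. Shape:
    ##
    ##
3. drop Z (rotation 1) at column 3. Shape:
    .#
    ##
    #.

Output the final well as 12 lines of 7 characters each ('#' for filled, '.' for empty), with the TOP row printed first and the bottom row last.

Drop 1: S rot1 at col 3 lands with bottom-row=0; cleared 0 line(s) (total 0); column heights now [0 0 0 3 2 0 0], max=3
Drop 2: O rot0 at col 5 lands with bottom-row=0; cleared 0 line(s) (total 0); column heights now [0 0 0 3 2 2 2], max=3
Drop 3: Z rot1 at col 3 lands with bottom-row=3; cleared 0 line(s) (total 0); column heights now [0 0 0 5 6 2 2], max=6

Answer: .......
.......
.......
.......
.......
.......
....#..
...##..
...#...
...#...
...####
....###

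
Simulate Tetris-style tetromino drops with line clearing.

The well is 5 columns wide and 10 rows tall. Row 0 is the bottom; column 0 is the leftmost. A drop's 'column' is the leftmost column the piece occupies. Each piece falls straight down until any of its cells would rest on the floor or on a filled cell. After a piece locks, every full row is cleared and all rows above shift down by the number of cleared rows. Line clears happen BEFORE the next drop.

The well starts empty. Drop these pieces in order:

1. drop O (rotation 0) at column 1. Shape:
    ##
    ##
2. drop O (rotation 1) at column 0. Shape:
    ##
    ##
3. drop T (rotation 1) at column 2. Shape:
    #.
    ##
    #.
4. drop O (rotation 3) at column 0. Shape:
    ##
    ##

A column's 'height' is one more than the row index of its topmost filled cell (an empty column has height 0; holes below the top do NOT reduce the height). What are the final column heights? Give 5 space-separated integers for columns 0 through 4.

Drop 1: O rot0 at col 1 lands with bottom-row=0; cleared 0 line(s) (total 0); column heights now [0 2 2 0 0], max=2
Drop 2: O rot1 at col 0 lands with bottom-row=2; cleared 0 line(s) (total 0); column heights now [4 4 2 0 0], max=4
Drop 3: T rot1 at col 2 lands with bottom-row=2; cleared 0 line(s) (total 0); column heights now [4 4 5 4 0], max=5
Drop 4: O rot3 at col 0 lands with bottom-row=4; cleared 0 line(s) (total 0); column heights now [6 6 5 4 0], max=6

Answer: 6 6 5 4 0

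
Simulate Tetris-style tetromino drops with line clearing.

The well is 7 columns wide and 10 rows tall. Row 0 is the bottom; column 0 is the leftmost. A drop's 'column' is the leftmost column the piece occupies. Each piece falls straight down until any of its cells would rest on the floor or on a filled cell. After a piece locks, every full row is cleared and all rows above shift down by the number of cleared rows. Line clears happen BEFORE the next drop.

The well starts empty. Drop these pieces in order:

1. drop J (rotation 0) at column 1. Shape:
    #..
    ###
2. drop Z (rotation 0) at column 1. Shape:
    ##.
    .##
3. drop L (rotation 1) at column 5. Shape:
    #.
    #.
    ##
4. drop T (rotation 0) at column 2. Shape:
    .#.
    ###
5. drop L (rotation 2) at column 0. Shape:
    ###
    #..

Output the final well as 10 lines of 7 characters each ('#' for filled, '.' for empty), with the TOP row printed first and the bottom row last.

Drop 1: J rot0 at col 1 lands with bottom-row=0; cleared 0 line(s) (total 0); column heights now [0 2 1 1 0 0 0], max=2
Drop 2: Z rot0 at col 1 lands with bottom-row=1; cleared 0 line(s) (total 0); column heights now [0 3 3 2 0 0 0], max=3
Drop 3: L rot1 at col 5 lands with bottom-row=0; cleared 0 line(s) (total 0); column heights now [0 3 3 2 0 3 1], max=3
Drop 4: T rot0 at col 2 lands with bottom-row=3; cleared 0 line(s) (total 0); column heights now [0 3 4 5 4 3 1], max=5
Drop 5: L rot2 at col 0 lands with bottom-row=3; cleared 0 line(s) (total 0); column heights now [5 5 5 5 4 3 1], max=5

Answer: .......
.......
.......
.......
.......
####...
#.###..
.##..#.
.###.#.
.###.##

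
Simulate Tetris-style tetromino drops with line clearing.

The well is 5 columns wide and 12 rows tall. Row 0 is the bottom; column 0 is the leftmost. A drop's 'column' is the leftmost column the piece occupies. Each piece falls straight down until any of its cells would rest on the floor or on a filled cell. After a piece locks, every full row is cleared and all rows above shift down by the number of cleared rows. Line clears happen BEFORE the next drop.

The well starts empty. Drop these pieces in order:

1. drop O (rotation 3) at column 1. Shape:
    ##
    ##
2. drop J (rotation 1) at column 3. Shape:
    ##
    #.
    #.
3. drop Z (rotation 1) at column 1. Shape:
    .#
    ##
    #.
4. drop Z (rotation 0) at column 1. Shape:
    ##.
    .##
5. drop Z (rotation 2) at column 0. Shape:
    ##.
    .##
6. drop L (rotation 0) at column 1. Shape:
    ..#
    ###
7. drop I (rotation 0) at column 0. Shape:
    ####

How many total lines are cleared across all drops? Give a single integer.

Answer: 0

Derivation:
Drop 1: O rot3 at col 1 lands with bottom-row=0; cleared 0 line(s) (total 0); column heights now [0 2 2 0 0], max=2
Drop 2: J rot1 at col 3 lands with bottom-row=0; cleared 0 line(s) (total 0); column heights now [0 2 2 3 3], max=3
Drop 3: Z rot1 at col 1 lands with bottom-row=2; cleared 0 line(s) (total 0); column heights now [0 4 5 3 3], max=5
Drop 4: Z rot0 at col 1 lands with bottom-row=5; cleared 0 line(s) (total 0); column heights now [0 7 7 6 3], max=7
Drop 5: Z rot2 at col 0 lands with bottom-row=7; cleared 0 line(s) (total 0); column heights now [9 9 8 6 3], max=9
Drop 6: L rot0 at col 1 lands with bottom-row=9; cleared 0 line(s) (total 0); column heights now [9 10 10 11 3], max=11
Drop 7: I rot0 at col 0 lands with bottom-row=11; cleared 0 line(s) (total 0); column heights now [12 12 12 12 3], max=12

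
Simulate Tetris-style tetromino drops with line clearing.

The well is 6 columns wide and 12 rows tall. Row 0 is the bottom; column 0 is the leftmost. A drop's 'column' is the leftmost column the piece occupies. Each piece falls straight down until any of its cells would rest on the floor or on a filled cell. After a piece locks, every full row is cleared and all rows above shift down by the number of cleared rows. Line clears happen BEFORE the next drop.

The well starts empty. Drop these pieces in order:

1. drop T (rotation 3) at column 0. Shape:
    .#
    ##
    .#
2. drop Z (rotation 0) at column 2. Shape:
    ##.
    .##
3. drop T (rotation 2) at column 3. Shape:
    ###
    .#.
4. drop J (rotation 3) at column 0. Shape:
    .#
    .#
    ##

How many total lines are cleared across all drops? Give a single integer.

Drop 1: T rot3 at col 0 lands with bottom-row=0; cleared 0 line(s) (total 0); column heights now [2 3 0 0 0 0], max=3
Drop 2: Z rot0 at col 2 lands with bottom-row=0; cleared 0 line(s) (total 0); column heights now [2 3 2 2 1 0], max=3
Drop 3: T rot2 at col 3 lands with bottom-row=1; cleared 0 line(s) (total 0); column heights now [2 3 2 3 3 3], max=3
Drop 4: J rot3 at col 0 lands with bottom-row=3; cleared 0 line(s) (total 0); column heights now [4 6 2 3 3 3], max=6

Answer: 0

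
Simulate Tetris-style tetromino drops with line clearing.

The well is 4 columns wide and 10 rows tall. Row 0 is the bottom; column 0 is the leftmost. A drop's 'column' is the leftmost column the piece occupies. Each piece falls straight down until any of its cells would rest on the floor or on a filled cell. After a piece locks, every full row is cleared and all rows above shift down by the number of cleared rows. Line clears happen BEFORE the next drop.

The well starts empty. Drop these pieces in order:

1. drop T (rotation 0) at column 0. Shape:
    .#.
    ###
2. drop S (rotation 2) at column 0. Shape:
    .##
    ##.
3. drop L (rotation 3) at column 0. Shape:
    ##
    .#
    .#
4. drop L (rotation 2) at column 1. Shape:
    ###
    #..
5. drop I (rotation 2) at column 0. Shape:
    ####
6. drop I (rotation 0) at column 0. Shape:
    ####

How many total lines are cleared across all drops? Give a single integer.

Drop 1: T rot0 at col 0 lands with bottom-row=0; cleared 0 line(s) (total 0); column heights now [1 2 1 0], max=2
Drop 2: S rot2 at col 0 lands with bottom-row=2; cleared 0 line(s) (total 0); column heights now [3 4 4 0], max=4
Drop 3: L rot3 at col 0 lands with bottom-row=4; cleared 0 line(s) (total 0); column heights now [7 7 4 0], max=7
Drop 4: L rot2 at col 1 lands with bottom-row=7; cleared 0 line(s) (total 0); column heights now [7 9 9 9], max=9
Drop 5: I rot2 at col 0 lands with bottom-row=9; cleared 1 line(s) (total 1); column heights now [7 9 9 9], max=9
Drop 6: I rot0 at col 0 lands with bottom-row=9; cleared 1 line(s) (total 2); column heights now [7 9 9 9], max=9

Answer: 2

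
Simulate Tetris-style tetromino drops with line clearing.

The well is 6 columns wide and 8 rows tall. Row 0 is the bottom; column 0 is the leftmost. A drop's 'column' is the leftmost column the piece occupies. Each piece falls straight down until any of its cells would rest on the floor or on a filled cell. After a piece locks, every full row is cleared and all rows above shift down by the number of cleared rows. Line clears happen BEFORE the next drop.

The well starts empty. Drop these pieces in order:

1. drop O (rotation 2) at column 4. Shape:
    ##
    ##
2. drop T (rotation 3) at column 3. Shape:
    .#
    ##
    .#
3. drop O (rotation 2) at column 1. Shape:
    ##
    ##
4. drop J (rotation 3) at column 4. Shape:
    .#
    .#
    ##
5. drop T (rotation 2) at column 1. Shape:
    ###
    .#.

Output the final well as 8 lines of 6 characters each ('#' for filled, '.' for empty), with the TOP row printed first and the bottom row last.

Drop 1: O rot2 at col 4 lands with bottom-row=0; cleared 0 line(s) (total 0); column heights now [0 0 0 0 2 2], max=2
Drop 2: T rot3 at col 3 lands with bottom-row=2; cleared 0 line(s) (total 0); column heights now [0 0 0 4 5 2], max=5
Drop 3: O rot2 at col 1 lands with bottom-row=0; cleared 0 line(s) (total 0); column heights now [0 2 2 4 5 2], max=5
Drop 4: J rot3 at col 4 lands with bottom-row=5; cleared 0 line(s) (total 0); column heights now [0 2 2 4 6 8], max=8
Drop 5: T rot2 at col 1 lands with bottom-row=3; cleared 0 line(s) (total 0); column heights now [0 5 5 5 6 8], max=8

Answer: .....#
.....#
....##
.####.
..###.
....#.
.##.##
.##.##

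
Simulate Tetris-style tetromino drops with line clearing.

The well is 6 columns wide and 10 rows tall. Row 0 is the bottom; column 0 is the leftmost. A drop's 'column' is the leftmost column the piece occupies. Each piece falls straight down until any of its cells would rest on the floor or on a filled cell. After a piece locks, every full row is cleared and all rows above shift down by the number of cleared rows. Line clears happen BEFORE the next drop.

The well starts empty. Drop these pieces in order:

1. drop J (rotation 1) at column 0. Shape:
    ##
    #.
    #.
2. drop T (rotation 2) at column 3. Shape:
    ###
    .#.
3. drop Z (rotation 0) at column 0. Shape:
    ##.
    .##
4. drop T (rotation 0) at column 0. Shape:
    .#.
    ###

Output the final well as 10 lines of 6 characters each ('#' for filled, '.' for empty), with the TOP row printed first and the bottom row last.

Answer: ......
......
......
.#....
###...
##....
.##...
##....
#..###
#...#.

Derivation:
Drop 1: J rot1 at col 0 lands with bottom-row=0; cleared 0 line(s) (total 0); column heights now [3 3 0 0 0 0], max=3
Drop 2: T rot2 at col 3 lands with bottom-row=0; cleared 0 line(s) (total 0); column heights now [3 3 0 2 2 2], max=3
Drop 3: Z rot0 at col 0 lands with bottom-row=3; cleared 0 line(s) (total 0); column heights now [5 5 4 2 2 2], max=5
Drop 4: T rot0 at col 0 lands with bottom-row=5; cleared 0 line(s) (total 0); column heights now [6 7 6 2 2 2], max=7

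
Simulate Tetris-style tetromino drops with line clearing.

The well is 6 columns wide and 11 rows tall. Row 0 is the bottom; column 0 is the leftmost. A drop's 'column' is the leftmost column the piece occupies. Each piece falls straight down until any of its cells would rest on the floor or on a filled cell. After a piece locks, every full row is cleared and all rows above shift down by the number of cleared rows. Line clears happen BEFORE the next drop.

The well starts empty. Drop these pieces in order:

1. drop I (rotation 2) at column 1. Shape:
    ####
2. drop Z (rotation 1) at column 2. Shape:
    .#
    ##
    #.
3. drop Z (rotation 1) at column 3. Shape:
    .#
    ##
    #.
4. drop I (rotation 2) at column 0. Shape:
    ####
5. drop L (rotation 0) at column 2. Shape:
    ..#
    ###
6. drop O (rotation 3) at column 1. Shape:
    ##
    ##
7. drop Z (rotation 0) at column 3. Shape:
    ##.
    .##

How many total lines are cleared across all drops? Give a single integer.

Drop 1: I rot2 at col 1 lands with bottom-row=0; cleared 0 line(s) (total 0); column heights now [0 1 1 1 1 0], max=1
Drop 2: Z rot1 at col 2 lands with bottom-row=1; cleared 0 line(s) (total 0); column heights now [0 1 3 4 1 0], max=4
Drop 3: Z rot1 at col 3 lands with bottom-row=4; cleared 0 line(s) (total 0); column heights now [0 1 3 6 7 0], max=7
Drop 4: I rot2 at col 0 lands with bottom-row=6; cleared 0 line(s) (total 0); column heights now [7 7 7 7 7 0], max=7
Drop 5: L rot0 at col 2 lands with bottom-row=7; cleared 0 line(s) (total 0); column heights now [7 7 8 8 9 0], max=9
Drop 6: O rot3 at col 1 lands with bottom-row=8; cleared 0 line(s) (total 0); column heights now [7 10 10 8 9 0], max=10
Drop 7: Z rot0 at col 3 lands with bottom-row=9; cleared 0 line(s) (total 0); column heights now [7 10 10 11 11 10], max=11

Answer: 0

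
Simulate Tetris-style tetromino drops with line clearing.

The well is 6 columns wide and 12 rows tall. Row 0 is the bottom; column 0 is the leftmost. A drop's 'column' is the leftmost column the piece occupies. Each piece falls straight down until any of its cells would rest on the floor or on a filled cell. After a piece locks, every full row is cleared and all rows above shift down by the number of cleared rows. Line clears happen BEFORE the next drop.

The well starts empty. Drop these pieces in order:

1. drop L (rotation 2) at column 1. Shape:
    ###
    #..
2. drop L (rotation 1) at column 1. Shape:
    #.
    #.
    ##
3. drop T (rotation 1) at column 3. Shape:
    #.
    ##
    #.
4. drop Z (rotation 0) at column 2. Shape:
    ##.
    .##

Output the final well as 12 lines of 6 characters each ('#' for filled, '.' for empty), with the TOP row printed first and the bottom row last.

Answer: ......
......
......
......
......
..##..
...##.
.#.#..
.#.##.
.###..
.###..
.#....

Derivation:
Drop 1: L rot2 at col 1 lands with bottom-row=0; cleared 0 line(s) (total 0); column heights now [0 2 2 2 0 0], max=2
Drop 2: L rot1 at col 1 lands with bottom-row=2; cleared 0 line(s) (total 0); column heights now [0 5 3 2 0 0], max=5
Drop 3: T rot1 at col 3 lands with bottom-row=2; cleared 0 line(s) (total 0); column heights now [0 5 3 5 4 0], max=5
Drop 4: Z rot0 at col 2 lands with bottom-row=5; cleared 0 line(s) (total 0); column heights now [0 5 7 7 6 0], max=7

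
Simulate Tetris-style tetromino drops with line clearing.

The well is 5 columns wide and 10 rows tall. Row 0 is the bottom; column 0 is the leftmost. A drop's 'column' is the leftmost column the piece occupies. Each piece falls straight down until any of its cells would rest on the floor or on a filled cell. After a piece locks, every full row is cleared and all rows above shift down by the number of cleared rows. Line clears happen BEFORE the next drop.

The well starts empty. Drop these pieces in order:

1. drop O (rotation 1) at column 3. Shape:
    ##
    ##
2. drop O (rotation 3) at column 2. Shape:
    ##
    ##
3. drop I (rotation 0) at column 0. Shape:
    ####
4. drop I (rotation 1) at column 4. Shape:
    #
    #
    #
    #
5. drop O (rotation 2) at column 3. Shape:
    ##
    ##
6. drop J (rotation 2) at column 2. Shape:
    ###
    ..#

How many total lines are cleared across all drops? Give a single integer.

Drop 1: O rot1 at col 3 lands with bottom-row=0; cleared 0 line(s) (total 0); column heights now [0 0 0 2 2], max=2
Drop 2: O rot3 at col 2 lands with bottom-row=2; cleared 0 line(s) (total 0); column heights now [0 0 4 4 2], max=4
Drop 3: I rot0 at col 0 lands with bottom-row=4; cleared 0 line(s) (total 0); column heights now [5 5 5 5 2], max=5
Drop 4: I rot1 at col 4 lands with bottom-row=2; cleared 1 line(s) (total 1); column heights now [0 0 4 4 5], max=5
Drop 5: O rot2 at col 3 lands with bottom-row=5; cleared 0 line(s) (total 1); column heights now [0 0 4 7 7], max=7
Drop 6: J rot2 at col 2 lands with bottom-row=7; cleared 0 line(s) (total 1); column heights now [0 0 9 9 9], max=9

Answer: 1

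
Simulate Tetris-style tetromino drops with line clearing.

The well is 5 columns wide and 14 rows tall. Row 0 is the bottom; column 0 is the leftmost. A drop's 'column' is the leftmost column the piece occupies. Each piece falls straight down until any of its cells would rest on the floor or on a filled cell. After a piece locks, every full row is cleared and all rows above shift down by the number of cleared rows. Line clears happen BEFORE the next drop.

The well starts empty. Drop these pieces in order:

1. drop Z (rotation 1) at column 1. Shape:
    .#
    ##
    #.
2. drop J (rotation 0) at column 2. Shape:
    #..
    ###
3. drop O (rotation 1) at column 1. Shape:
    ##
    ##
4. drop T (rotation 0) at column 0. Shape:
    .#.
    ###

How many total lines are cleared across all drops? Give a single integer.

Answer: 0

Derivation:
Drop 1: Z rot1 at col 1 lands with bottom-row=0; cleared 0 line(s) (total 0); column heights now [0 2 3 0 0], max=3
Drop 2: J rot0 at col 2 lands with bottom-row=3; cleared 0 line(s) (total 0); column heights now [0 2 5 4 4], max=5
Drop 3: O rot1 at col 1 lands with bottom-row=5; cleared 0 line(s) (total 0); column heights now [0 7 7 4 4], max=7
Drop 4: T rot0 at col 0 lands with bottom-row=7; cleared 0 line(s) (total 0); column heights now [8 9 8 4 4], max=9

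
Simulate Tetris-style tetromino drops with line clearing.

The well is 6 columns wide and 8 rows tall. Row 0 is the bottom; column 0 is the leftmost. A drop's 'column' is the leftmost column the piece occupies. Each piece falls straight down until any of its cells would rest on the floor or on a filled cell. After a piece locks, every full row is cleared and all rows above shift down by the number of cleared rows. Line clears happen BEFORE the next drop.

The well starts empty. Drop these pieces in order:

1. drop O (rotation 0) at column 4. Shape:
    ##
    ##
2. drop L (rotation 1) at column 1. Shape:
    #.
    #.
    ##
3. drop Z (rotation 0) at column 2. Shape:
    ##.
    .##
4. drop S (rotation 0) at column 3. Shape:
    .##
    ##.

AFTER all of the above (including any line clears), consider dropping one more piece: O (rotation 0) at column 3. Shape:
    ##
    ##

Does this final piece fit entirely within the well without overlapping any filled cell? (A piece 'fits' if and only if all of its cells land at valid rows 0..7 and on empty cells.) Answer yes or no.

Answer: yes

Derivation:
Drop 1: O rot0 at col 4 lands with bottom-row=0; cleared 0 line(s) (total 0); column heights now [0 0 0 0 2 2], max=2
Drop 2: L rot1 at col 1 lands with bottom-row=0; cleared 0 line(s) (total 0); column heights now [0 3 1 0 2 2], max=3
Drop 3: Z rot0 at col 2 lands with bottom-row=2; cleared 0 line(s) (total 0); column heights now [0 3 4 4 3 2], max=4
Drop 4: S rot0 at col 3 lands with bottom-row=4; cleared 0 line(s) (total 0); column heights now [0 3 4 5 6 6], max=6
Test piece O rot0 at col 3 (width 2): heights before test = [0 3 4 5 6 6]; fits = True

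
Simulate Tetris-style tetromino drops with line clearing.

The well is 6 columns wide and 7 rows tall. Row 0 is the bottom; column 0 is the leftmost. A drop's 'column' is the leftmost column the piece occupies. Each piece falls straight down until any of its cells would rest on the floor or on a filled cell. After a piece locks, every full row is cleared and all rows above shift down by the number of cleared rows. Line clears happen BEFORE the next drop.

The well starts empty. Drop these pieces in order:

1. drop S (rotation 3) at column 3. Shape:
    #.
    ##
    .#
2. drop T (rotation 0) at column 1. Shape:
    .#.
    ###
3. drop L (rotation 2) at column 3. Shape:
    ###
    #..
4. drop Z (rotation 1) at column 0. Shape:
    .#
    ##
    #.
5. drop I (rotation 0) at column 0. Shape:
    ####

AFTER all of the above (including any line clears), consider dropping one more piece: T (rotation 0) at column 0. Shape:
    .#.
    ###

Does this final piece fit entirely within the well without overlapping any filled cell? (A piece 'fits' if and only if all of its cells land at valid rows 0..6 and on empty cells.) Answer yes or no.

Drop 1: S rot3 at col 3 lands with bottom-row=0; cleared 0 line(s) (total 0); column heights now [0 0 0 3 2 0], max=3
Drop 2: T rot0 at col 1 lands with bottom-row=3; cleared 0 line(s) (total 0); column heights now [0 4 5 4 2 0], max=5
Drop 3: L rot2 at col 3 lands with bottom-row=4; cleared 0 line(s) (total 0); column heights now [0 4 5 6 6 6], max=6
Drop 4: Z rot1 at col 0 lands with bottom-row=3; cleared 0 line(s) (total 0); column heights now [5 6 5 6 6 6], max=6
Drop 5: I rot0 at col 0 lands with bottom-row=6; cleared 0 line(s) (total 0); column heights now [7 7 7 7 6 6], max=7
Test piece T rot0 at col 0 (width 3): heights before test = [7 7 7 7 6 6]; fits = False

Answer: no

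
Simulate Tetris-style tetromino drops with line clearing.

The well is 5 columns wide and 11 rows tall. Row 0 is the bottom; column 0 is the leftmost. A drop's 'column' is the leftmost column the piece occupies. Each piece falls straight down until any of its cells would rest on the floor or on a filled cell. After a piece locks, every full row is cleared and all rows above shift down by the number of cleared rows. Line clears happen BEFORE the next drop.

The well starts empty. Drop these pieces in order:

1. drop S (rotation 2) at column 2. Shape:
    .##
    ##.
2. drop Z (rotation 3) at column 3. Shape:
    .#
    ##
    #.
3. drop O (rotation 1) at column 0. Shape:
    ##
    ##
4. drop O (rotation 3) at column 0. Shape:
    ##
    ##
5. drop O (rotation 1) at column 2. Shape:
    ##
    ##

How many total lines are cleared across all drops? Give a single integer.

Answer: 0

Derivation:
Drop 1: S rot2 at col 2 lands with bottom-row=0; cleared 0 line(s) (total 0); column heights now [0 0 1 2 2], max=2
Drop 2: Z rot3 at col 3 lands with bottom-row=2; cleared 0 line(s) (total 0); column heights now [0 0 1 4 5], max=5
Drop 3: O rot1 at col 0 lands with bottom-row=0; cleared 0 line(s) (total 0); column heights now [2 2 1 4 5], max=5
Drop 4: O rot3 at col 0 lands with bottom-row=2; cleared 0 line(s) (total 0); column heights now [4 4 1 4 5], max=5
Drop 5: O rot1 at col 2 lands with bottom-row=4; cleared 0 line(s) (total 0); column heights now [4 4 6 6 5], max=6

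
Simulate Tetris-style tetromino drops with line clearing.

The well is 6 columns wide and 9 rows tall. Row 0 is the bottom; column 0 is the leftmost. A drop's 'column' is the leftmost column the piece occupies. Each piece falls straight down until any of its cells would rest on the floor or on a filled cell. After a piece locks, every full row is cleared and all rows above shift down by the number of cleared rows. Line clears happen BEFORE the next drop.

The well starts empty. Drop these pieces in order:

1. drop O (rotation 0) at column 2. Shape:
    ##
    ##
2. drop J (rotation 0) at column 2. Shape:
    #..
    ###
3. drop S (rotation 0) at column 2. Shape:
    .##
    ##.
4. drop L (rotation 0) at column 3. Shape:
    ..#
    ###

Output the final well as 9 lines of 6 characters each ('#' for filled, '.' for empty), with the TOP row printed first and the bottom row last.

Drop 1: O rot0 at col 2 lands with bottom-row=0; cleared 0 line(s) (total 0); column heights now [0 0 2 2 0 0], max=2
Drop 2: J rot0 at col 2 lands with bottom-row=2; cleared 0 line(s) (total 0); column heights now [0 0 4 3 3 0], max=4
Drop 3: S rot0 at col 2 lands with bottom-row=4; cleared 0 line(s) (total 0); column heights now [0 0 5 6 6 0], max=6
Drop 4: L rot0 at col 3 lands with bottom-row=6; cleared 0 line(s) (total 0); column heights now [0 0 5 7 7 8], max=8

Answer: ......
.....#
...###
...##.
..##..
..#...
..###.
..##..
..##..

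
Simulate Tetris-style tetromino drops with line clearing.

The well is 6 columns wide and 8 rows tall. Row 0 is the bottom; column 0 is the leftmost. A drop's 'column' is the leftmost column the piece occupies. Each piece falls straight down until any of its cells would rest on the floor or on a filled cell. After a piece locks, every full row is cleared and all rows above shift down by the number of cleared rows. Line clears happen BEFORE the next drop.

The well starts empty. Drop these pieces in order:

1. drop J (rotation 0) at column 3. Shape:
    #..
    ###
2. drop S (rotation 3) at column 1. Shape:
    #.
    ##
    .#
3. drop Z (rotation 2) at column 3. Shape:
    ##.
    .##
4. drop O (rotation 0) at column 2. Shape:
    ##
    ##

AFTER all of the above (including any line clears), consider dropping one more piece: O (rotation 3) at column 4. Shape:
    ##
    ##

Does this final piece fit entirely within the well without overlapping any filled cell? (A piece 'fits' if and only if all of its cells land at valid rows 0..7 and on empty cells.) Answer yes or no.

Drop 1: J rot0 at col 3 lands with bottom-row=0; cleared 0 line(s) (total 0); column heights now [0 0 0 2 1 1], max=2
Drop 2: S rot3 at col 1 lands with bottom-row=0; cleared 0 line(s) (total 0); column heights now [0 3 2 2 1 1], max=3
Drop 3: Z rot2 at col 3 lands with bottom-row=1; cleared 0 line(s) (total 0); column heights now [0 3 2 3 3 2], max=3
Drop 4: O rot0 at col 2 lands with bottom-row=3; cleared 0 line(s) (total 0); column heights now [0 3 5 5 3 2], max=5
Test piece O rot3 at col 4 (width 2): heights before test = [0 3 5 5 3 2]; fits = True

Answer: yes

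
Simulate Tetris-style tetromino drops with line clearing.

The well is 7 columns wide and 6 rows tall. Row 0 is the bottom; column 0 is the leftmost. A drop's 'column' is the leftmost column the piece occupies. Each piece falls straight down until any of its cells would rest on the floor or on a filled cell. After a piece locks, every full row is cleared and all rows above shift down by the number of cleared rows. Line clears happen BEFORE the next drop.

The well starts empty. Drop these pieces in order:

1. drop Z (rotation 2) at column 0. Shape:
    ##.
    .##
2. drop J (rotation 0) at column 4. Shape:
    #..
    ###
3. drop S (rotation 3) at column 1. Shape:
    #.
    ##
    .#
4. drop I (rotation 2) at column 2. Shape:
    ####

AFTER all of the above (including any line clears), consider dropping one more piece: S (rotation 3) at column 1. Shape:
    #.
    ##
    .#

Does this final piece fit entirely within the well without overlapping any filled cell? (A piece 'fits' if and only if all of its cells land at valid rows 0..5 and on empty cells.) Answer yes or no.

Answer: no

Derivation:
Drop 1: Z rot2 at col 0 lands with bottom-row=0; cleared 0 line(s) (total 0); column heights now [2 2 1 0 0 0 0], max=2
Drop 2: J rot0 at col 4 lands with bottom-row=0; cleared 0 line(s) (total 0); column heights now [2 2 1 0 2 1 1], max=2
Drop 3: S rot3 at col 1 lands with bottom-row=1; cleared 0 line(s) (total 0); column heights now [2 4 3 0 2 1 1], max=4
Drop 4: I rot2 at col 2 lands with bottom-row=3; cleared 0 line(s) (total 0); column heights now [2 4 4 4 4 4 1], max=4
Test piece S rot3 at col 1 (width 2): heights before test = [2 4 4 4 4 4 1]; fits = False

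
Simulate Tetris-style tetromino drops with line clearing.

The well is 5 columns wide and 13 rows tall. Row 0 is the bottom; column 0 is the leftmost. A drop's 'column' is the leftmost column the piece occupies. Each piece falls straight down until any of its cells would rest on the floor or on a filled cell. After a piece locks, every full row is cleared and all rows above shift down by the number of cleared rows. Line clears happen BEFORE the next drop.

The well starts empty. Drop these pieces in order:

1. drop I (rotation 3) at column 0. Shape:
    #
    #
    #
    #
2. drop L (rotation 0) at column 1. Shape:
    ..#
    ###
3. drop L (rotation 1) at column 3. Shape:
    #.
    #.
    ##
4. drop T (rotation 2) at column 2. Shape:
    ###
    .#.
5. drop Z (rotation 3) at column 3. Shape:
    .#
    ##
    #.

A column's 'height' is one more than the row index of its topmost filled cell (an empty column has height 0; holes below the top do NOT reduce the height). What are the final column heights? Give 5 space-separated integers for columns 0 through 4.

Answer: 4 1 7 9 10

Derivation:
Drop 1: I rot3 at col 0 lands with bottom-row=0; cleared 0 line(s) (total 0); column heights now [4 0 0 0 0], max=4
Drop 2: L rot0 at col 1 lands with bottom-row=0; cleared 0 line(s) (total 0); column heights now [4 1 1 2 0], max=4
Drop 3: L rot1 at col 3 lands with bottom-row=2; cleared 0 line(s) (total 0); column heights now [4 1 1 5 3], max=5
Drop 4: T rot2 at col 2 lands with bottom-row=5; cleared 0 line(s) (total 0); column heights now [4 1 7 7 7], max=7
Drop 5: Z rot3 at col 3 lands with bottom-row=7; cleared 0 line(s) (total 0); column heights now [4 1 7 9 10], max=10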